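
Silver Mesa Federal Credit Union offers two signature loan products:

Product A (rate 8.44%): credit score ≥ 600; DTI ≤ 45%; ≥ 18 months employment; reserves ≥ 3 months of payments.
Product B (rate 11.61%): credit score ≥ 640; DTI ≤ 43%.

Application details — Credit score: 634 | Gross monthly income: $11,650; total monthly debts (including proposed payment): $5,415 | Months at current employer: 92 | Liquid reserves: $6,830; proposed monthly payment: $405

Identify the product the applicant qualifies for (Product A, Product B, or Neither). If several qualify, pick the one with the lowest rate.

DTI = 5,415/11,650 = 46.5%.
Reserves = 6,830/405 = 16.9 months.
Product A: score 634 ≥ 600; DTI 46.5% > 45%; employment 92 ≥ 18 mo; reserves 16.9 ≥ 3 mo → does not qualify.
Product B: score 634 < 640; DTI 46.5% > 43% → does not qualify.

Neither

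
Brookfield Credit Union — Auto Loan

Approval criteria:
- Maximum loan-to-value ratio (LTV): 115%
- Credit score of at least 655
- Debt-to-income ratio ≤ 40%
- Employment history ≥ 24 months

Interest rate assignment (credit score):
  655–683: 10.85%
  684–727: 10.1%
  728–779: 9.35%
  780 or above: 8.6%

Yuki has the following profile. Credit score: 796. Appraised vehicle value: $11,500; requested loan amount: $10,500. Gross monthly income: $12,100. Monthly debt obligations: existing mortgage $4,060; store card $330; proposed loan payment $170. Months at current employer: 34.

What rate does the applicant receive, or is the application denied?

Credit score 796 ≥ 655 (meets minimum)
Total monthly debts = (4,060 + 330 + 170) = 4,560. Debt-to-income = 4,560/12,100 = 37.7% — meets 40% limit
LTV = 10,500/11,500 = 91.3% ≤ 115%
Employment 34 ≥ 24 months
All requirements met. Score 796 falls in the 780 or above tier → 8.6%.

Approved at 8.6%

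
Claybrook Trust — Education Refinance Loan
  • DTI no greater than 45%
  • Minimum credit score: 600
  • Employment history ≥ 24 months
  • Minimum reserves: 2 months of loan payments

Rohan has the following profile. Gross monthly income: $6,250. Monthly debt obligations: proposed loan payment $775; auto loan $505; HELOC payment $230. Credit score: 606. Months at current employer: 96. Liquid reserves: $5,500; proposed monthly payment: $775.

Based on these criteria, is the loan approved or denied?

Approved

Total monthly debts = (775 + 505 + 230) = 1,510. DTI = 1,510/6,250 = 24.2% ≤ 45%
Credit score 606 ≥ 600 (meets)
Employment 96 ≥ 24 months
Liquid reserves cover 5,500/775 = 7.1 months — ≥ 2 required
All criteria satisfied.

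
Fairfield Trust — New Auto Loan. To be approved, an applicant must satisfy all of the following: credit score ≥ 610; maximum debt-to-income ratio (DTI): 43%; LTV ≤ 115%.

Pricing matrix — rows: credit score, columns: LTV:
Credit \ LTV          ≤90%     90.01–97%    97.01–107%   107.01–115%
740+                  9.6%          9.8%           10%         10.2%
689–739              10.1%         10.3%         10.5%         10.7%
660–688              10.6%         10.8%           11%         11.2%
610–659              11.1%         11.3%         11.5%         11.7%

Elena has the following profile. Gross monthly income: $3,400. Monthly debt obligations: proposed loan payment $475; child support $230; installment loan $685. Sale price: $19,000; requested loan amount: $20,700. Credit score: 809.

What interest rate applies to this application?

Credit score 809 ≥ 610; Total monthly debts = (475 + 230 + 685) = 1,390. Debt-to-income = 1,390/3,400 = 40.9% — meets 43% limit
LTV: 20,700 ÷ 19,000 = 108.9%, within 115% cap
Row: 809 falls in 740+. Column: 108.9% falls in 107.01–115%. Rate = 10.2%.

10.2%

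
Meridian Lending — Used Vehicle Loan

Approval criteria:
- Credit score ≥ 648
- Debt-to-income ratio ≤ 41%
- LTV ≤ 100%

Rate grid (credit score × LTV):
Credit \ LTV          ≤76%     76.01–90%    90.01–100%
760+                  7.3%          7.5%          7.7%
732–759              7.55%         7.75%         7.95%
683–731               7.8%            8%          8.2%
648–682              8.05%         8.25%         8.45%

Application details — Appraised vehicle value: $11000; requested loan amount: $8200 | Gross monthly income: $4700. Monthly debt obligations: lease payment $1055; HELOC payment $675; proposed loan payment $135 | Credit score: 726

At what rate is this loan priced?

7.8%

Credit score 726 ≥ 648; Total monthly debts = (1,055 + 675 + 135) = 1,865. DTI: 1,865 ÷ 4,700 = 39.7%, within the 41% cap
LTV: 8,200 ÷ 11,000 = 74.5%, within 100% cap
Score 726 is in the 683–731 band; LTV 74.5% is in the ≤76% band → 7.8%.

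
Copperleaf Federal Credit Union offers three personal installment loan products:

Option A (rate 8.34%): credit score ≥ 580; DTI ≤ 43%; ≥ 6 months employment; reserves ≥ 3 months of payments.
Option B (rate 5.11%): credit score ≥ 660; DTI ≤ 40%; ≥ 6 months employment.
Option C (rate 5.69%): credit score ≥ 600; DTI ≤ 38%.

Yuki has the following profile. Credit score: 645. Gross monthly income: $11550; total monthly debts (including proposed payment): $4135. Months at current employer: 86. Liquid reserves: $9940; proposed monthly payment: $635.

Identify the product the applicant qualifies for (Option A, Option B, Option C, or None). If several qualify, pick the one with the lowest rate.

Option C

DTI = 4,135/11,550 = 35.8%.
Reserves = 9,940/635 = 15.7 months.
Option A: score 645 ≥ 580; DTI 35.8% ≤ 43%; employment 86 ≥ 6 mo; reserves 15.7 ≥ 3 mo → qualifies.
Option B: score 645 < 660; DTI 35.8% ≤ 40%; employment 86 ≥ 6 mo → does not qualify.
Option C: score 645 ≥ 600; DTI 35.8% ≤ 38% → qualifies.
Qualifying: Option A, Option C. Lowest rate is 5.69% → Option C.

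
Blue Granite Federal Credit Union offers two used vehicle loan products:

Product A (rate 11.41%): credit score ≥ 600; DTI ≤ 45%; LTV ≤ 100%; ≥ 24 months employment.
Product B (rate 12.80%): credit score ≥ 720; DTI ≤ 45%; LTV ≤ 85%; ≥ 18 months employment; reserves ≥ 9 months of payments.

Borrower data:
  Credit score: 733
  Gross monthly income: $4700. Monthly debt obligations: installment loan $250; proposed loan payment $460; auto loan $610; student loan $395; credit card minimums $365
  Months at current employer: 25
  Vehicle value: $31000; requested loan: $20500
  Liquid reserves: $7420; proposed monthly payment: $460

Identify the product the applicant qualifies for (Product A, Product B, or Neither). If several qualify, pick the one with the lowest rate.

Total debts = (250 + 460 + 610 + 395 + 365) = 2,080; DTI = 2,080/4,700 = 44.3%.
LTV = 20,500/31,000 = 66.1%.
Reserves = 7,420/460 = 16.1 months.
Product A: score 733 ≥ 600; DTI 44.3% ≤ 45%; LTV 66.1% ≤ 100%; employment 25 ≥ 24 mo → qualifies.
Product B: score 733 ≥ 720; DTI 44.3% ≤ 45%; LTV 66.1% ≤ 85%; employment 25 ≥ 18 mo; reserves 16.1 ≥ 9 mo → qualifies.
Qualifying: Product A, Product B. Lowest rate is 11.41% → Product A.

Product A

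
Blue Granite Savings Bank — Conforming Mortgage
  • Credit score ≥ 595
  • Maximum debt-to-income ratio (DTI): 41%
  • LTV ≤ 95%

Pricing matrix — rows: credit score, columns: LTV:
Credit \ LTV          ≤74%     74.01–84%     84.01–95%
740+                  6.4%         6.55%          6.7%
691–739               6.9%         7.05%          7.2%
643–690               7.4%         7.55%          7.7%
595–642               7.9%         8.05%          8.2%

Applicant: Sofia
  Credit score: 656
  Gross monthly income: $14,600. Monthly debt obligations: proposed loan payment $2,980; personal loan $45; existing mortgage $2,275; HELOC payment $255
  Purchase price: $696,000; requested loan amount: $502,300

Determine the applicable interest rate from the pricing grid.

Credit score 656 ≥ 595; Total monthly debts = (2,980 + 45 + 2,275 + 255) = 5,555. DTI = 5,555/14,600 = 38% ≤ 41%
LTV: 502,300 ÷ 696,000 = 72.2%, within 95% cap
Row: 656 falls in 643–690. Column: 72.2% falls in ≤74%. Rate = 7.4%.

7.4%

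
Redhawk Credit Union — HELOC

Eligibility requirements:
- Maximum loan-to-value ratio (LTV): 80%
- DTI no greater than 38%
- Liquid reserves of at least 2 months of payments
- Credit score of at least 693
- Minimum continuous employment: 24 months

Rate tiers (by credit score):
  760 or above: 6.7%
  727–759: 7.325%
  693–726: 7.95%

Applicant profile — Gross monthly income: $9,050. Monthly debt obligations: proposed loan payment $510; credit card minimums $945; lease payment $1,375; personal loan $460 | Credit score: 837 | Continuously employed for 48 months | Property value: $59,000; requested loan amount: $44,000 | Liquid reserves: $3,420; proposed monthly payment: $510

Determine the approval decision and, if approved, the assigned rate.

Approved at 6.7%

Credit score 837 ≥ 693 (meets minimum)
Employment 48 ≥ 24 months
Loan-to-value = 44,000/59,000 = 74.6% — pass (80% max)
Reserves = 3,420/510 = 6.7 months ≥ 2
Total monthly debts = (510 + 945 + 1,375 + 460) = 3,290. DTI = 3,290/9,050 = 36.4% ≤ 38%
All requirements met. Score 837 falls in the 760 or above tier → 6.7%.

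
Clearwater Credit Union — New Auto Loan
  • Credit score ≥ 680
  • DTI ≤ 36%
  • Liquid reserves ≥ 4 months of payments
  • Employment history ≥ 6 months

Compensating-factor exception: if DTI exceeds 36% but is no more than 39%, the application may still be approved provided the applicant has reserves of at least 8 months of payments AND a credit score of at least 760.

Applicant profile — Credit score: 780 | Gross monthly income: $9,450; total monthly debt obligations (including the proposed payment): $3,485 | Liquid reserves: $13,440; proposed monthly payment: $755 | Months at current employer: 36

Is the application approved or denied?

Approved

Credit score 780 ≥ 680 (meets base)
DTI = 3,485/9,450 = 36.9% > 36% — standard DTI limit exceeded.
Liquid reserves cover 13,440/755 = 17.8 months — ≥ 4 required
Employment 36 ≥ 6 months
36.9% falls in the override range (36%–39%), so the compensating-factor test applies.
Override check — reserves: 17.8 mo (ok); score: 780 (ok).
Both override conditions satisfied; DTI exception granted.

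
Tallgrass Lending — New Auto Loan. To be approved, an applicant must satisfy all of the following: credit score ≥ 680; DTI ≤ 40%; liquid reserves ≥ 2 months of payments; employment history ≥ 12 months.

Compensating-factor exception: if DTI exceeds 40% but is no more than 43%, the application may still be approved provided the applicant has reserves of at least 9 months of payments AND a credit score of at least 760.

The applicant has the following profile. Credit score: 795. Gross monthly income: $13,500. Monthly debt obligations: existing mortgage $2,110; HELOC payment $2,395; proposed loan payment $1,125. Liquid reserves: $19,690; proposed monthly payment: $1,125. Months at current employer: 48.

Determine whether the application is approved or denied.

Credit score 795 ≥ 680 (meets base)
Total debts = (2,110 + 2,395 + 1,125) = 5,630. DTI: 5,630 ÷ 13,500 = 41.7%, over the 40% base limit.
Reserves: 19,690 ÷ 1,125 = 17.5 months (meets 2-month minimum)
Employment 48 ≥ 12 months
41.7% falls in the override range (40%–43%), so the compensating-factor test applies.
Override check — reserves: 17.5 mo (ok); score: 795 (ok).
Both compensating conditions met → exception applies.

Approved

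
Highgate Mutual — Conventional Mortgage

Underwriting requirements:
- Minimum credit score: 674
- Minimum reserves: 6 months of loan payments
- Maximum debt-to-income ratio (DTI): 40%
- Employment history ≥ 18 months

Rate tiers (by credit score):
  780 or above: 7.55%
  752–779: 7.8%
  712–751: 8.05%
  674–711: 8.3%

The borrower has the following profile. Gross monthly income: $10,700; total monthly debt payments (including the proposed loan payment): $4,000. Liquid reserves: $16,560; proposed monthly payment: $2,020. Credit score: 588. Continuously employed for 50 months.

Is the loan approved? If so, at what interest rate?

Denied

Credit score 588 < 674 (below minimum)
Reserves: 16,560 ÷ 2,020 = 8.2 months (meets 6-month minimum)
Employment 50 ≥ 18 months
DTI: 4,000 ÷ 10,700 = 37.4%, within the 40% cap
Not all requirements met → denied.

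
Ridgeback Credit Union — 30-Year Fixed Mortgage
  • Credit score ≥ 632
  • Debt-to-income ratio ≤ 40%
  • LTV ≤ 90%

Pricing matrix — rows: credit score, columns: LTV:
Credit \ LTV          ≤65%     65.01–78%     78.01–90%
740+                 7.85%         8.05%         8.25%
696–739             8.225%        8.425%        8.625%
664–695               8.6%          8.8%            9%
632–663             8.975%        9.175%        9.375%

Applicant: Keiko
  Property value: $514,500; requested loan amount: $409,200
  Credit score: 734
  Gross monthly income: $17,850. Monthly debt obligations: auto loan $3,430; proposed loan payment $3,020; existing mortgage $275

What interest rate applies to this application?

Credit score 734 ≥ 632; Total monthly debts = (3,430 + 3,020 + 275) = 6,725. DTI = 6,725/17,850 = 37.7% ≤ 40%
LTV = 409,200/514,500 = 79.5% ≤ 90%
Credit 734 → row 696–739; LTV 79.5% → column 78.01–90%. Grid cell → 8.625%.

8.625%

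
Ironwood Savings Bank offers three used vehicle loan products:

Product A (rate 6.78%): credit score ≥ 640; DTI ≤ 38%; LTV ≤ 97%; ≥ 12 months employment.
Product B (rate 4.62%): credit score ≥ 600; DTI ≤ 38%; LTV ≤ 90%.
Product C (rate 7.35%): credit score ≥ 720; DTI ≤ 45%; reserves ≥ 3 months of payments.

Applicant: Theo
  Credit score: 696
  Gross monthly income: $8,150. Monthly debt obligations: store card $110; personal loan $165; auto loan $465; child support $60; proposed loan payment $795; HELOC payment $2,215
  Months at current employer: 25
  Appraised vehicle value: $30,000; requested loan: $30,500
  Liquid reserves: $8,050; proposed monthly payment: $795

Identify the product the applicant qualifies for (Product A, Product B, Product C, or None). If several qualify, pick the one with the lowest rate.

Total debts = (110 + 165 + 465 + 60 + 795 + 2,215) = 3,810; DTI = 3,810/8,150 = 46.7%.
LTV = 30,500/30,000 = 101.7%.
Reserves = 8,050/795 = 10.1 months.
Product A: score 696 ≥ 640; DTI 46.7% > 38%; LTV 101.7% > 97%; employment 25 ≥ 12 mo → does not qualify.
Product B: score 696 ≥ 600; DTI 46.7% > 38%; LTV 101.7% > 90% → does not qualify.
Product C: score 696 < 720; DTI 46.7% > 45%; reserves 10.1 ≥ 3 mo → does not qualify.

None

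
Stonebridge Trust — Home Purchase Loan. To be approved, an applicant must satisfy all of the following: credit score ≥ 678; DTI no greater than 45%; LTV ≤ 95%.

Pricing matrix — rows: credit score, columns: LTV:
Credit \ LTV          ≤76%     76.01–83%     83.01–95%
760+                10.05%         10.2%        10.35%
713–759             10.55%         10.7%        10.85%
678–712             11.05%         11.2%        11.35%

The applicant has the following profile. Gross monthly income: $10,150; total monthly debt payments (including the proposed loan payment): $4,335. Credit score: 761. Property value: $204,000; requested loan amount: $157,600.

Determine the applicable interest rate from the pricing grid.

Credit score 761 ≥ 678; Debt-to-income = 4,335/10,150 = 42.7% — meets 45% limit
LTV: 157,600 ÷ 204,000 = 77.3%, within 95% cap
Row: 761 falls in 760+. Column: 77.3% falls in 76.01–83%. Rate = 10.2%.

10.2%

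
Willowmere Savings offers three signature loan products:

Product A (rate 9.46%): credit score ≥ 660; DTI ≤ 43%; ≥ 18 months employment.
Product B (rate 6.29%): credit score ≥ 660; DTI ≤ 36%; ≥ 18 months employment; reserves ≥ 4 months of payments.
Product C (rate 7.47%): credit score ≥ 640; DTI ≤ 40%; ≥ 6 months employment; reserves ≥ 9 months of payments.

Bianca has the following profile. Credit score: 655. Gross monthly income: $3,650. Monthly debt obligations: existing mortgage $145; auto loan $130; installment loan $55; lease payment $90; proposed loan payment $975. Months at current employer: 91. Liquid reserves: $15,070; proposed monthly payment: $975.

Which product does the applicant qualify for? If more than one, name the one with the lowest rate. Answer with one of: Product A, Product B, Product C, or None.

Product C

Total debts = (145 + 130 + 55 + 90 + 975) = 1,395; DTI = 1,395/3,650 = 38.2%.
Reserves = 15,070/975 = 15.5 months.
Product A: score 655 < 660; DTI 38.2% ≤ 43%; employment 91 ≥ 18 mo → does not qualify.
Product B: score 655 < 660; DTI 38.2% > 36%; employment 91 ≥ 18 mo; reserves 15.5 ≥ 4 mo → does not qualify.
Product C: score 655 ≥ 640; DTI 38.2% ≤ 40%; employment 91 ≥ 6 mo; reserves 15.5 ≥ 9 mo → qualifies.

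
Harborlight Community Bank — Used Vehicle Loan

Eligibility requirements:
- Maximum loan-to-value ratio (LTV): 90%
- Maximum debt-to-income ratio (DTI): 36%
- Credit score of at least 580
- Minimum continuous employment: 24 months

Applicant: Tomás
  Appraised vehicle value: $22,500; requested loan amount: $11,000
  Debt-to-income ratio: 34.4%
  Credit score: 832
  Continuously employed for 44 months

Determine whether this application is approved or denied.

LTV = 11,000/22,500 = 48.9% ≤ 90%
DTI 34.4% is within the 36% limit
Credit score 832 ≥ 580 (meets)
Employment 44 ≥ 24 months
All criteria satisfied.

Approved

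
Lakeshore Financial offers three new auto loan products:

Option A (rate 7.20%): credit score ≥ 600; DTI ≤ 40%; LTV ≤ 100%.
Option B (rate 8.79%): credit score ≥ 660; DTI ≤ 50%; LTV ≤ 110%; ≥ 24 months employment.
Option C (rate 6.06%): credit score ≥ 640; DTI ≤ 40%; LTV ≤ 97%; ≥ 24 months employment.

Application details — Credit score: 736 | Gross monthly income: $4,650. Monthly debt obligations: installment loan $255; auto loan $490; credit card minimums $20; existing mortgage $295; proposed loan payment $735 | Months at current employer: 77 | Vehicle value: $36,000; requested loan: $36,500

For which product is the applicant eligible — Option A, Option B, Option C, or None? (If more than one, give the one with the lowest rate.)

Total debts = (255 + 490 + 20 + 295 + 735) = 1,795; DTI = 1,795/4,650 = 38.6%.
LTV = 36,500/36,000 = 101.4%.
Option A: score 736 ≥ 600; DTI 38.6% ≤ 40%; LTV 101.4% > 100% → does not qualify.
Option B: score 736 ≥ 660; DTI 38.6% ≤ 50%; LTV 101.4% ≤ 110%; employment 77 ≥ 24 mo → qualifies.
Option C: score 736 ≥ 640; DTI 38.6% ≤ 40%; LTV 101.4% > 97%; employment 77 ≥ 24 mo → does not qualify.

Option B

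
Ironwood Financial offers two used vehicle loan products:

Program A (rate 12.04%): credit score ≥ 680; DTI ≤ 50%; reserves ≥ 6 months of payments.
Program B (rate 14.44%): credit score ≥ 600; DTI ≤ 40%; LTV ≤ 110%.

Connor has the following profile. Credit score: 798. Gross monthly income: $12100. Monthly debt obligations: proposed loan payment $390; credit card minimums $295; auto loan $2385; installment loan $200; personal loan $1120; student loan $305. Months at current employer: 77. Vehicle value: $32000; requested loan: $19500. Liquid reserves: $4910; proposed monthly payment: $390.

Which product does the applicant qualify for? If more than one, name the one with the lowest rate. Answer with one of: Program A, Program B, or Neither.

Total debts = (390 + 295 + 2,385 + 200 + 1,120 + 305) = 4,695; DTI = 4,695/12,100 = 38.8%.
LTV = 19,500/32,000 = 60.9%.
Reserves = 4,910/390 = 12.6 months.
Program A: score 798 ≥ 680; DTI 38.8% ≤ 50%; reserves 12.6 ≥ 6 mo → qualifies.
Program B: score 798 ≥ 600; DTI 38.8% ≤ 40%; LTV 60.9% ≤ 110% → qualifies.
Qualifying: Program A, Program B. Lowest rate is 12.04% → Program A.

Program A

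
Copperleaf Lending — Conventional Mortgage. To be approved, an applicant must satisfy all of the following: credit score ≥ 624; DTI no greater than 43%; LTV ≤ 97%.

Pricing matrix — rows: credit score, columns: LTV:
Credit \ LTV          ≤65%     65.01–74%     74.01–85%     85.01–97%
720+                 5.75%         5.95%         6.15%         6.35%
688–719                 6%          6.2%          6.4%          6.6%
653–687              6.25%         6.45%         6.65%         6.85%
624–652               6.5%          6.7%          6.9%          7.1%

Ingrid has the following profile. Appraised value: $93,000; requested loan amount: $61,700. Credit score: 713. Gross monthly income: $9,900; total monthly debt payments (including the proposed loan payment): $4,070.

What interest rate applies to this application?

6.2%

Credit score 713 ≥ 624; Debt-to-income = 4,070/9,900 = 41.1% — meets 43% limit
Loan-to-value = 61,700/93,000 = 66.3% — pass (97% max)
Score 713 is in the 688–719 band; LTV 66.3% is in the 65.01–74% band → 6.2%.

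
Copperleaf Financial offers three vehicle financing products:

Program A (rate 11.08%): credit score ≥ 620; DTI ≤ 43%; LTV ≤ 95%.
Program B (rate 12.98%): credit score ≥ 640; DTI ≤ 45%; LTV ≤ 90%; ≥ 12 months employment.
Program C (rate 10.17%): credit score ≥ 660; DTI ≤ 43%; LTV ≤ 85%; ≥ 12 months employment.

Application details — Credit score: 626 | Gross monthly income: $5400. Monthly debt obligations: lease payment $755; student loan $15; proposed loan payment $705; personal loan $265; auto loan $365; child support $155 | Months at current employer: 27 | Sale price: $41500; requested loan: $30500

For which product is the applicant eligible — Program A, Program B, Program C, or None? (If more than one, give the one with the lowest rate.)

Program A

Total debts = (755 + 15 + 705 + 265 + 365 + 155) = 2,260; DTI = 2,260/5,400 = 41.9%.
LTV = 30,500/41,500 = 73.5%.
Program A: score 626 ≥ 620; DTI 41.9% ≤ 43%; LTV 73.5% ≤ 95% → qualifies.
Program B: score 626 < 640; DTI 41.9% ≤ 45%; LTV 73.5% ≤ 90%; employment 27 ≥ 12 mo → does not qualify.
Program C: score 626 < 660; DTI 41.9% ≤ 43%; LTV 73.5% ≤ 85%; employment 27 ≥ 12 mo → does not qualify.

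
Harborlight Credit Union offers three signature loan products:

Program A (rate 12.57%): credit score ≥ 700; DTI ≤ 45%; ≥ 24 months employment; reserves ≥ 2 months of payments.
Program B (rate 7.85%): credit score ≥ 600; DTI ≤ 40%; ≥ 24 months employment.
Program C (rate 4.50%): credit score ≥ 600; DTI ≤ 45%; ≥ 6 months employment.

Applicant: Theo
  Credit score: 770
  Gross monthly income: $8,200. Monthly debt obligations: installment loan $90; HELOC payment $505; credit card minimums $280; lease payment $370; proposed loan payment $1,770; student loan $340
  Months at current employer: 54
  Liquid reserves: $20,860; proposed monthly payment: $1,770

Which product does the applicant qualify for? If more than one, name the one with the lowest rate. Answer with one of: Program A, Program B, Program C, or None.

Total debts = (90 + 505 + 280 + 370 + 1,770 + 340) = 3,355; DTI = 3,355/8,200 = 40.9%.
Reserves = 20,860/1,770 = 11.8 months.
Program A: score 770 ≥ 700; DTI 40.9% ≤ 45%; employment 54 ≥ 24 mo; reserves 11.8 ≥ 2 mo → qualifies.
Program B: score 770 ≥ 600; DTI 40.9% > 40%; employment 54 ≥ 24 mo → does not qualify.
Program C: score 770 ≥ 600; DTI 40.9% ≤ 45%; employment 54 ≥ 6 mo → qualifies.
Qualifying: Program A, Program C. Lowest rate is 4.50% → Program C.

Program C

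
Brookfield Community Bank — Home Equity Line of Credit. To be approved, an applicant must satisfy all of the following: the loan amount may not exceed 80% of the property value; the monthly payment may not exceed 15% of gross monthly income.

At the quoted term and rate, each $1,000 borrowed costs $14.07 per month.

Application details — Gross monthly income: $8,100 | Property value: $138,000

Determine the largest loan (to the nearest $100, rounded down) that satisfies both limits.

Payment cap: 15% × $8,100 = $1,215/month.
At $14.07 per $1,000, that supports 1,215/14.07 × 1,000 ≈ $86,353 → $86,300.
LTV cap: 80% × $138,000 = $110,400 → $110,400.
Binding constraint: payment-to-income.

$86,300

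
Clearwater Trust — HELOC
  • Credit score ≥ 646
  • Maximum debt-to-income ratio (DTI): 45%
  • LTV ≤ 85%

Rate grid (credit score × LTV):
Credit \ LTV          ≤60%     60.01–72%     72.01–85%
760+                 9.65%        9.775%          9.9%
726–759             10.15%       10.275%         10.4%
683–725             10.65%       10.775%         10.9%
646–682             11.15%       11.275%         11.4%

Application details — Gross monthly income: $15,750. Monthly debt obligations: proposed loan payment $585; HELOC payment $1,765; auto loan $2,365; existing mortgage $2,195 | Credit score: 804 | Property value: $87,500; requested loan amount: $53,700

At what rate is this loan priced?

Credit score 804 ≥ 646; Total monthly debts = (585 + 1,765 + 2,365 + 2,195) = 6,910. DTI = 6,910/15,750 = 43.9% ≤ 45%
LTV = 53,700/87,500 = 61.4% ≤ 85%
Row: 804 falls in 760+. Column: 61.4% falls in 60.01–72%. Rate = 9.775%.

9.775%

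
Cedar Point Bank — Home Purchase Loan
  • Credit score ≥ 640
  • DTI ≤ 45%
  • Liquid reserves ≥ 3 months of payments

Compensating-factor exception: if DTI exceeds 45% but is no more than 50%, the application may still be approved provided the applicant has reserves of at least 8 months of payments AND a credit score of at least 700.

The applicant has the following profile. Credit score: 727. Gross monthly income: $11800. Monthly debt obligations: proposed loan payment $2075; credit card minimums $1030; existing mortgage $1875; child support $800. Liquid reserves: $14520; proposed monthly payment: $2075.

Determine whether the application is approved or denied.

Credit score 727 ≥ 640 (meets base)
Total debts = (2,075 + 1,030 + 1,875 + 800) = 5,780. DTI = 5,780/11,800 = 49% > 45% — standard DTI limit exceeded.
Reserves: 14,520 ÷ 2,075 = 7.0 months (meets 3-month minimum)
DTI 49% is within the 45%–50% exception band; checking compensating factors.
Reserves 7.0 < 8 months; credit score 727 ≥ 700.
Override conditions not both satisfied; exception does not apply.

Denied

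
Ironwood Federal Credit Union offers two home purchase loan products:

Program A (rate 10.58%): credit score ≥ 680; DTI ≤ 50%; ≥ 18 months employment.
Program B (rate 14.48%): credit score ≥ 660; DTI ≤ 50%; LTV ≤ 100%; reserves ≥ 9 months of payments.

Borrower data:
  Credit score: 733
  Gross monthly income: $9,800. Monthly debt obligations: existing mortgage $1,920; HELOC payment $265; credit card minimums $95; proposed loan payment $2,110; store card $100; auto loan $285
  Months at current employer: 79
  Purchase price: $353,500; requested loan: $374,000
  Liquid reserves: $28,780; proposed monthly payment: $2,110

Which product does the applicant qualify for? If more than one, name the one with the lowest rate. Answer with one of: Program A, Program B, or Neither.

Total debts = (1,920 + 265 + 95 + 2,110 + 100 + 285) = 4,775; DTI = 4,775/9,800 = 48.7%.
LTV = 374,000/353,500 = 105.8%.
Reserves = 28,780/2,110 = 13.6 months.
Program A: score 733 ≥ 680; DTI 48.7% ≤ 50%; employment 79 ≥ 18 mo → qualifies.
Program B: score 733 ≥ 660; DTI 48.7% ≤ 50%; LTV 105.8% > 100%; reserves 13.6 ≥ 9 mo → does not qualify.

Program A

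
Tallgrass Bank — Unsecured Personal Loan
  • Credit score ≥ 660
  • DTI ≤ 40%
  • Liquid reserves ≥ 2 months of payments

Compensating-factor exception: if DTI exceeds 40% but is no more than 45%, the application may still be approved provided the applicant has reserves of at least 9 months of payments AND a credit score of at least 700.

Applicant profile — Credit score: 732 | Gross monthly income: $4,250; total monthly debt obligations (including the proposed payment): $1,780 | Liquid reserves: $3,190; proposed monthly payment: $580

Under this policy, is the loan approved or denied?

Denied

Credit score 732 ≥ 660 (meets base)
DTI: 1,780 ÷ 4,250 = 41.9%, over the 40% base limit.
Liquid reserves cover 3,190/580 = 5.5 months — ≥ 2 required
DTI 41.9% is within the 40%–45% exception band; checking compensating factors.
Reserves 5.5 < 9 months; credit score 732 ≥ 700.
Compensating-factor requirement not fully met.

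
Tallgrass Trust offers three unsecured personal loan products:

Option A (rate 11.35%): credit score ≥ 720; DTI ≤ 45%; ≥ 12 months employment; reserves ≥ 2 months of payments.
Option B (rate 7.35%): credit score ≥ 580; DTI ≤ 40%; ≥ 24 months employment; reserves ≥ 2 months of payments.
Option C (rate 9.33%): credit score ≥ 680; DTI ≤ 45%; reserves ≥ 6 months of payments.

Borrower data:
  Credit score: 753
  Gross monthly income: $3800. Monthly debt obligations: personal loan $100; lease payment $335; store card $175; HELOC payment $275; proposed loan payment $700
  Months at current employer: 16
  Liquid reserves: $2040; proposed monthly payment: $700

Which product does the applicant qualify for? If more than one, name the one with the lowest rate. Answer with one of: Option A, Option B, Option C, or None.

Option A

Total debts = (100 + 335 + 175 + 275 + 700) = 1,585; DTI = 1,585/3,800 = 41.7%.
Reserves = 2,040/700 = 2.9 months.
Option A: score 753 ≥ 720; DTI 41.7% ≤ 45%; employment 16 ≥ 12 mo; reserves 2.9 ≥ 2 mo → qualifies.
Option B: score 753 ≥ 580; DTI 41.7% > 40%; employment 16 < 24 mo; reserves 2.9 ≥ 2 mo → does not qualify.
Option C: score 753 ≥ 680; DTI 41.7% ≤ 45%; reserves 2.9 < 6 mo → does not qualify.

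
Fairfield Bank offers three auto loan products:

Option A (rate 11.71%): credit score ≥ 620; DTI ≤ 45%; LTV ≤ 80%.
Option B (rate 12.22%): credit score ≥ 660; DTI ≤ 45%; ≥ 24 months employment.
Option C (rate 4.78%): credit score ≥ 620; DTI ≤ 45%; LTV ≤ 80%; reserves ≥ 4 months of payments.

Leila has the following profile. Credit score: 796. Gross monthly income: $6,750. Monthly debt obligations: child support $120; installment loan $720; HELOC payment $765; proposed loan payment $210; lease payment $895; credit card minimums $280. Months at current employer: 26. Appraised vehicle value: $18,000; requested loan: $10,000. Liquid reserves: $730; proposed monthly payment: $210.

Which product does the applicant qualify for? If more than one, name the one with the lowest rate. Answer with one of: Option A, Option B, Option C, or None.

Total debts = (120 + 720 + 765 + 210 + 895 + 280) = 2,990; DTI = 2,990/6,750 = 44.3%.
LTV = 10,000/18,000 = 55.6%.
Reserves = 730/210 = 3.5 months.
Option A: score 796 ≥ 620; DTI 44.3% ≤ 45%; LTV 55.6% ≤ 80% → qualifies.
Option B: score 796 ≥ 660; DTI 44.3% ≤ 45%; employment 26 ≥ 24 mo → qualifies.
Option C: score 796 ≥ 620; DTI 44.3% ≤ 45%; LTV 55.6% ≤ 80%; reserves 3.5 < 4 mo → does not qualify.
Qualifying: Option A, Option B. Lowest rate is 11.71% → Option A.

Option A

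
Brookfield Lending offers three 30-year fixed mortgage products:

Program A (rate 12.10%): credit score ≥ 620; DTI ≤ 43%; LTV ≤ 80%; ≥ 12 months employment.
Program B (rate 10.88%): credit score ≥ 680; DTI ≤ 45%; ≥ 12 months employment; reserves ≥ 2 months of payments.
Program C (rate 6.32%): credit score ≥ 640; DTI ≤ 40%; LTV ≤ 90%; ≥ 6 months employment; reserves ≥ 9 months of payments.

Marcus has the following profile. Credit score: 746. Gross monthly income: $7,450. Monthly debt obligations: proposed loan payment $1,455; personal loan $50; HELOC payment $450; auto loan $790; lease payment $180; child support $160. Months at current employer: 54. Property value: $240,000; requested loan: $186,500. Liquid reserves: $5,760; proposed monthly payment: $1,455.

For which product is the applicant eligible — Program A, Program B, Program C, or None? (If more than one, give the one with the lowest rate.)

Total debts = (1,455 + 50 + 450 + 790 + 180 + 160) = 3,085; DTI = 3,085/7,450 = 41.4%.
LTV = 186,500/240,000 = 77.7%.
Reserves = 5,760/1,455 = 4.0 months.
Program A: score 746 ≥ 620; DTI 41.4% ≤ 43%; LTV 77.7% ≤ 80%; employment 54 ≥ 12 mo → qualifies.
Program B: score 746 ≥ 680; DTI 41.4% ≤ 45%; employment 54 ≥ 12 mo; reserves 4.0 ≥ 2 mo → qualifies.
Program C: score 746 ≥ 640; DTI 41.4% > 40%; LTV 77.7% ≤ 90%; employment 54 ≥ 6 mo; reserves 4.0 < 9 mo → does not qualify.
Qualifying: Program A, Program B. Lowest rate is 10.88% → Program B.

Program B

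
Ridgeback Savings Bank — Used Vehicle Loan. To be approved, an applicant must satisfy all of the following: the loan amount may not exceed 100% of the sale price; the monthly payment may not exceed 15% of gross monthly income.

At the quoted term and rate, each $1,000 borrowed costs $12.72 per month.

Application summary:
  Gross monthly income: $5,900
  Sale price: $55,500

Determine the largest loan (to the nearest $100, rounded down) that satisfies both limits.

$55,500

Payment cap: 15% × $5,900 = $885/month.
At $12.72 per $1,000, that supports 885/12.72 × 1,000 ≈ $69,575 → $69,500.
LTV cap: 100% × $55,500 = $55,500 → $55,500.
Binding constraint: loan-to-value.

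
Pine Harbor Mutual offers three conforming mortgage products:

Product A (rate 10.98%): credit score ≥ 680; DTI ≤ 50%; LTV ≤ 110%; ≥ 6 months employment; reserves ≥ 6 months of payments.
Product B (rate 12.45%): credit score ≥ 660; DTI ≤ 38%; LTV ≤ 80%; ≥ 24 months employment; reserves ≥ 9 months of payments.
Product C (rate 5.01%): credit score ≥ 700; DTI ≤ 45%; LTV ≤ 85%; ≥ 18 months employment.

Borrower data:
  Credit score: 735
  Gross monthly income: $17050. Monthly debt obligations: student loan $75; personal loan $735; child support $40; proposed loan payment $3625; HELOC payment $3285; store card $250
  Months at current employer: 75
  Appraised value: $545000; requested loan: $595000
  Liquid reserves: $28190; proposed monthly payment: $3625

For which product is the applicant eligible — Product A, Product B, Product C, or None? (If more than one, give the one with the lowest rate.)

Product A

Total debts = (75 + 735 + 40 + 3,625 + 3,285 + 250) = 8,010; DTI = 8,010/17,050 = 47%.
LTV = 595,000/545,000 = 109.2%.
Reserves = 28,190/3,625 = 7.8 months.
Product A: score 735 ≥ 680; DTI 47% ≤ 50%; LTV 109.2% ≤ 110%; employment 75 ≥ 6 mo; reserves 7.8 ≥ 6 mo → qualifies.
Product B: score 735 ≥ 660; DTI 47% > 38%; LTV 109.2% > 80%; employment 75 ≥ 24 mo; reserves 7.8 < 9 mo → does not qualify.
Product C: score 735 ≥ 700; DTI 47% > 45%; LTV 109.2% > 85%; employment 75 ≥ 18 mo → does not qualify.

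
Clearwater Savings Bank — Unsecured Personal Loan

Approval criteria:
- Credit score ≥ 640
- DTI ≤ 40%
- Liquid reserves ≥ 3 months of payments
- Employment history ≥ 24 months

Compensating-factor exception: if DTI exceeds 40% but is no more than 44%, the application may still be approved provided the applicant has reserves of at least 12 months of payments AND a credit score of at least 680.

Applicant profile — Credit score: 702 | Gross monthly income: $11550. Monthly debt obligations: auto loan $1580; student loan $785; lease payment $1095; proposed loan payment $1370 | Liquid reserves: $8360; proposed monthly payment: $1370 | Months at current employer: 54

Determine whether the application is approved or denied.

Denied

Credit score 702 ≥ 640 (meets base)
Total debts = (1,580 + 785 + 1,095 + 1,370) = 4,830. DTI = 4,830/11,550 = 41.8% > 40% — standard DTI limit exceeded.
Reserves: 8,360 ÷ 1,370 = 6.1 months (meets 3-month minimum)
Employment 54 ≥ 24 months
DTI 41.8% is within the 40%–44% exception band; checking compensating factors.
Reserves 6.1 < 12 months; credit score 702 ≥ 680.
Override conditions not both satisfied; exception does not apply.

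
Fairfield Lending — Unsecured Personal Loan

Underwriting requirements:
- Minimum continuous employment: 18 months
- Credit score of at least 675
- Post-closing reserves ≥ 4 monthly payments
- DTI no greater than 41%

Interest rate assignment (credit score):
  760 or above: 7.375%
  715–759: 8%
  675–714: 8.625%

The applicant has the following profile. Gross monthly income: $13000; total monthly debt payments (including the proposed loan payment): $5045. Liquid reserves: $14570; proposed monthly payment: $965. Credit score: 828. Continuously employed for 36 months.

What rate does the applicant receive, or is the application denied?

Credit score 828 ≥ 675 (meets minimum)
DTI = 5,045/13,000 = 38.8% ≤ 41%
Reserves: 14,570 ÷ 965 = 15.1 months (meets 4-month minimum)
Employment 36 ≥ 18 months
All requirements met. Score 828 falls in the 760 or above tier → 7.375%.

Approved at 7.375%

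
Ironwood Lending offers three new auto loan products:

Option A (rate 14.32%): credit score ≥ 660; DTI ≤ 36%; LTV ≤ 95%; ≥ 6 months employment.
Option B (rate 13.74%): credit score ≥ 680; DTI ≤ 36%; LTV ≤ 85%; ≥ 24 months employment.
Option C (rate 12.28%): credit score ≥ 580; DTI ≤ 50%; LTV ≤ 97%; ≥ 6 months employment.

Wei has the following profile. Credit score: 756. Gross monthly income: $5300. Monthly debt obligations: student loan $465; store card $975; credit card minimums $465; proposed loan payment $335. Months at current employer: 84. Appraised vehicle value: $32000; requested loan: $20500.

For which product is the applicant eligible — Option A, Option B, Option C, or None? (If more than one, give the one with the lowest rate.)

Option C

Total debts = (465 + 975 + 465 + 335) = 2,240; DTI = 2,240/5,300 = 42.3%.
LTV = 20,500/32,000 = 64.1%.
Option A: score 756 ≥ 660; DTI 42.3% > 36%; LTV 64.1% ≤ 95%; employment 84 ≥ 6 mo → does not qualify.
Option B: score 756 ≥ 680; DTI 42.3% > 36%; LTV 64.1% ≤ 85%; employment 84 ≥ 24 mo → does not qualify.
Option C: score 756 ≥ 580; DTI 42.3% ≤ 50%; LTV 64.1% ≤ 97%; employment 84 ≥ 6 mo → qualifies.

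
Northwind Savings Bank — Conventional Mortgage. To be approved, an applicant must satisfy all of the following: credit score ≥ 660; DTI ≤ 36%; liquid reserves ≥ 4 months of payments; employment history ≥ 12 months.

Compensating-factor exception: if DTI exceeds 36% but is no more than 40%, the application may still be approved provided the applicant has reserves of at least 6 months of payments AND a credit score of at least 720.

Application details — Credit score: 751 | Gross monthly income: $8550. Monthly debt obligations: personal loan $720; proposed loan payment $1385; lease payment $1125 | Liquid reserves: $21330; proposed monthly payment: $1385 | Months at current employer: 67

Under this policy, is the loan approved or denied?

Credit score 751 ≥ 660 (meets base)
Total debts = (720 + 1,385 + 1,125) = 3,230. DTI = 3,230/8,550 = 37.8% > 36% — standard DTI limit exceeded.
Reserves: 21,330 ÷ 1,385 = 15.4 months (meets 4-month minimum)
Employment 67 ≥ 12 months
37.8% falls in the override range (36%–40%), so the compensating-factor test applies.
Reserves 15.4 ≥ 6 months; credit score 751 ≥ 720.
Both override conditions satisfied; DTI exception granted.

Approved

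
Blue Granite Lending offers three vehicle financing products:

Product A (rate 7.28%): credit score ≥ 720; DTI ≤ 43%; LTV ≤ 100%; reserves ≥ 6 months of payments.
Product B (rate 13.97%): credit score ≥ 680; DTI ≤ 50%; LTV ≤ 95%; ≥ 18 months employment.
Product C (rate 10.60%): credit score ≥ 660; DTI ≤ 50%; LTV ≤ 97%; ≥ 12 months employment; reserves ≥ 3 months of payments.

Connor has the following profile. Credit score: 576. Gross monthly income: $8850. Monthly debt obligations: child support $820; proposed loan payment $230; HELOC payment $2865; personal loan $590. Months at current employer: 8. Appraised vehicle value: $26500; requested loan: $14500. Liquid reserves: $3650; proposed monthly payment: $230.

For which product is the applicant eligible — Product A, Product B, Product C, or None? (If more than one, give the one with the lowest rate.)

Total debts = (820 + 230 + 2,865 + 590) = 4,505; DTI = 4,505/8,850 = 50.9%.
LTV = 14,500/26,500 = 54.7%.
Reserves = 3,650/230 = 15.9 months.
Product A: score 576 < 720; DTI 50.9% > 43%; LTV 54.7% ≤ 100%; reserves 15.9 ≥ 6 mo → does not qualify.
Product B: score 576 < 680; DTI 50.9% > 50%; LTV 54.7% ≤ 95%; employment 8 < 18 mo → does not qualify.
Product C: score 576 < 660; DTI 50.9% > 50%; LTV 54.7% ≤ 97%; employment 8 < 12 mo; reserves 15.9 ≥ 3 mo → does not qualify.

None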